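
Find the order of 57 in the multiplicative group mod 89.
22

89 is prime, so ord(57) divides φ(89) = 88.
Divisors of 88: 1, 2, 4, 8, 11, 22, 44, 88.
Repeated squaring: 57^1 ≡ 57, 57^2 ≡ 45, 57^4 ≡ 67, 57^8 ≡ 39, 57^16 ≡ 8, 57^32 ≡ 64, 57^64 ≡ 2 (mod 89).
Test 57^d mod 89 for each divisor d in increasing order:
57^1 ≡ 57
57^2 ≡ 45
57^4 ≡ 67
57^8 ≡ 39
57^11 = 57^8·57^2·57^1 ≡ 88
57^22 = 57^16·57^4·57^2 ≡ 1  ← first divisor giving 1
The order is 22.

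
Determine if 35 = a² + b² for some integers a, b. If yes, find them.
Not possible

Factorization: 35 = 5 × 7
By Fermat: n is sum of two squares iff every prime p ≡ 3 (mod 4) appears to even power.
Prime(s) ≡ 3 (mod 4) with odd exponent: [(7, 1)]
Therefore 35 cannot be expressed as a² + b².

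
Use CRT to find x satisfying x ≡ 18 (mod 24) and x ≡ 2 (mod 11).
90

Using Chinese Remainder Theorem:
M = 24 × 11 = 264
M1 = 11, M2 = 24
y1 = 11^(-1) mod 24 = 11
y2 = 24^(-1) mod 11 = 6
x = (18×11×11 + 2×24×6) mod 264 = 90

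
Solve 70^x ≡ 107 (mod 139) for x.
64

Baby-step giant-step with step n = ⌈√139⌉ = 12.
Baby steps 70^j mod 139 (j:value) for j=0..11: 0:1, 1:70, 2:35, 3:87, 4:113, 5:126, 6:63, 7:101, 8:120, 9:60, 10:30, 11:15.
Giant-step multiplier: 70^(-12) ≡ 70^(138-12) = 70^126 ≡ 65 (mod 139).
Giant steps γ_i = 107·65^i mod 139: γ_0=107, γ_1=5, γ_2=47, γ_3=136, γ_4=83, γ_5=113 (in table at j=4).
x = i·n + j = 5·12 + 4 = 64.
Check: 70^64 ≡ 107 (mod 139).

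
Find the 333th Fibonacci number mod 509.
328

Matrix identity: Q^n = [[F_(n+1), F_n], [F_n, F_(n-1)]] with Q = [[1,1],[1,0]].
n = 333 = 101001101₂. Square-and-multiply, entries mod 509:
Q^1 = [[1,1],[1,0]]
Q^2 = (Q^1)² = [[2,1],[1,1]]
Q^5 = (Q^2)²·Q = [[8,5],[5,3]]
Q^10 = (Q^5)² = [[89,55],[55,34]]
Q^20 = (Q^10)² = [[257,148],[148,109]]
Q^41 = (Q^20)²·Q = [[110,405],[405,214]]
Q^83 = (Q^41)²·Q = [[418,11],[11,407]]
Q^166 = (Q^83)² = [[258,422],[422,345]]
Q^333 = (Q^166)²·Q = [[294,328],[328,475]]
F_333 mod 509 = Q^333[0][1] = 328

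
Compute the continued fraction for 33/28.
[1; 5, 1, 1, 2]

Euclidean algorithm steps:
33 = 1 × 28 + 5
28 = 5 × 5 + 3
5 = 1 × 3 + 2
3 = 1 × 2 + 1
2 = 2 × 1 + 0
Continued fraction: [1; 5, 1, 1, 2]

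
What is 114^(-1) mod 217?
158

gcd(114, 217) = 1, so the inverse exists.
Extended Euclidean algorithm on (217, 114):
217 = 1 × 114 + 103  ⟹  103 = (1)·217 + (-1)·114
114 = 1 × 103 + 11  ⟹  11 = (-1)·217 + (2)·114
103 = 9 × 11 + 4  ⟹  4 = (10)·217 + (-19)·114
11 = 2 × 4 + 3  ⟹  3 = (-21)·217 + (40)·114
4 = 1 × 3 + 1  ⟹  1 = (31)·217 + (-59)·114
So (-59)·114 ≡ 1 (mod 217), i.e. 114^(-1) ≡ -59 ≡ 158 (mod 217).
Check: 114 × 158 = 18012 ≡ 1 (mod 217)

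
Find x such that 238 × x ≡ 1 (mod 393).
322

gcd(238, 393) = 1, so the inverse exists.
Extended Euclidean algorithm on (393, 238):
393 = 1 × 238 + 155  ⟹  155 = (1)·393 + (-1)·238
238 = 1 × 155 + 83  ⟹  83 = (-1)·393 + (2)·238
155 = 1 × 83 + 72  ⟹  72 = (2)·393 + (-3)·238
83 = 1 × 72 + 11  ⟹  11 = (-3)·393 + (5)·238
72 = 6 × 11 + 6  ⟹  6 = (20)·393 + (-33)·238
11 = 1 × 6 + 5  ⟹  5 = (-23)·393 + (38)·238
6 = 1 × 5 + 1  ⟹  1 = (43)·393 + (-71)·238
So (-71)·238 ≡ 1 (mod 393), i.e. 238^(-1) ≡ -71 ≡ 322 (mod 393).
Check: 238 × 322 = 76636 ≡ 1 (mod 393)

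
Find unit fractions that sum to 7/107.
1/16 + 1/343 + 1/195739 + 1/114941072624

Greedy algorithm:
7/107: ceiling(107/7) = 16, use 1/16
5/1712: ceiling(1712/5) = 343, use 1/343
3/587216: ceiling(587216/3) = 195739, use 1/195739
1/114941072624: ceiling(114941072624/1) = 114941072624, use 1/114941072624
Result: 7/107 = 1/16 + 1/343 + 1/195739 + 1/114941072624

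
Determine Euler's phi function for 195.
96

195 = 3 × 5 × 13
φ(n) = n × ∏(1 - 1/p) for each prime p dividing n
φ(195) = 195 × (1 - 1/3) × (1 - 1/5) × (1 - 1/13) = 96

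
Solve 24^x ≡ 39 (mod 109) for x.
17

Baby-step giant-step with step n = ⌈√109⌉ = 11.
Baby steps 24^j mod 109 (j:value) for j=0..10: 0:1, 1:24, 2:31, 3:90, 4:89, 5:65, 6:34, 7:53, 8:73, 9:8, 10:83.
Giant-step multiplier: 24^(-11) ≡ 24^(108-11) = 24^97 ≡ 40 (mod 109).
Giant steps γ_i = 39·40^i mod 109: γ_0=39, γ_1=34 (in table at j=6).
x = i·n + j = 1·11 + 6 = 17.
Check: 24^17 ≡ 39 (mod 109).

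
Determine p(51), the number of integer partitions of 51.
239943

p(n) counts ways to write n as a sum of positive integers (order ignored).
Euler's pentagonal recurrence: p(k) = p(k-1) + p(k-2) - p(k-5) - p(k-7) + p(k-12) + p(k-15) - ... (offsets j(3j∓1)/2, signs ++--, p(0)=1, p(<0)=0).
DP table for k = 0..50: p(0)=1, p(1)=1, p(2)=2, p(3)=3, p(4)=5, p(5)=7, p(6)=11, p(7)=15, p(8)=22, p(9)=30, p(10)=42, p(11)=56, p(12)=77, p(13)=101, p(14)=135, p(15)=176, p(16)=231, p(17)=297, p(18)=385, p(19)=490, p(20)=627, p(21)=792, p(22)=1002, p(23)=1255, p(24)=1575, p(25)=1958, p(26)=2436, p(27)=3010, p(28)=3718, p(29)=4565, p(30)=5604, p(31)=6842, p(32)=8349, p(33)=10143, p(34)=12310, p(35)=14883, p(36)=17977, p(37)=21637, p(38)=26015, p(39)=31185, p(40)=37338, p(41)=44583, p(42)=53174, p(43)=63261, p(44)=75175, p(45)=89134, p(46)=105558, p(47)=124754, p(48)=147273, p(49)=173525, p(50)=204226.
Final step: p(51) = p(50) + p(49) - p(46) - p(44) + p(39) + p(36) - p(29) - p(25) + p(16) + p(11) - p(0)
= 204226 + 173525 - 105558 - 75175 + 31185 + 17977 - 4565 - 1958 + 231 + 56 - 1
= 239943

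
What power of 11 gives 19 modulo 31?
8

Baby-step giant-step with step n = ⌈√31⌉ = 6.
Baby steps 11^j mod 31 (j:value) for j=0..5: 0:1, 1:11, 2:28, 3:29, 4:9, 5:6.
Giant-step multiplier: 11^(-6) ≡ 11^(30-6) = 11^24 ≡ 8 (mod 31).
Giant steps γ_i = 19·8^i mod 31: γ_0=19, γ_1=28 (in table at j=2).
x = i·n + j = 1·6 + 2 = 8.
Check: 11^8 ≡ 19 (mod 31).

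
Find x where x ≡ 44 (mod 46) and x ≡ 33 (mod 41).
320

Using Chinese Remainder Theorem:
M = 46 × 41 = 1886
M1 = 41, M2 = 46
y1 = 41^(-1) mod 46 = 9
y2 = 46^(-1) mod 41 = 33
x = (44×41×9 + 33×46×33) mod 1886 = 320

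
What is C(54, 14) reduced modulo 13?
8

Using Lucas' theorem:
Write n=54 and k=14 in base 13:
n in base 13: [4, 2]
k in base 13: [1, 1]
C(54,14) mod 13 = ∏ C(n_i, k_i) mod 13
Digit binomials (mod 13): C(4,1) = 4; C(2,1) = 2
Product: 4 × 2 = 8 ≡ 8 (mod 13)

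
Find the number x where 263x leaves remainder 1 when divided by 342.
329

gcd(263, 342) = 1, so the inverse exists.
Extended Euclidean algorithm on (342, 263):
342 = 1 × 263 + 79  ⟹  79 = (1)·342 + (-1)·263
263 = 3 × 79 + 26  ⟹  26 = (-3)·342 + (4)·263
79 = 3 × 26 + 1  ⟹  1 = (10)·342 + (-13)·263
So (-13)·263 ≡ 1 (mod 342), i.e. 263^(-1) ≡ -13 ≡ 329 (mod 342).
Check: 263 × 329 = 86527 ≡ 1 (mod 342)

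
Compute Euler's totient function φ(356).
176

356 = 2^2 × 89
φ(n) = n × ∏(1 - 1/p) for each prime p dividing n
φ(356) = 356 × (1 - 1/2) × (1 - 1/89) = 176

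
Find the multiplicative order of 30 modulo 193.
192

193 is prime, so ord(30) divides φ(193) = 192.
Divisors of 192: 1, 2, 3, 4, 6, 8, 12, 16, 24, 32, 48, 64, 96, 192.
Repeated squaring: 30^1 ≡ 30, 30^2 ≡ 128, 30^4 ≡ 172, 30^8 ≡ 55, 30^16 ≡ 130, 30^32 ≡ 109, 30^64 ≡ 108, 30^128 ≡ 84 (mod 193).
Test 30^d mod 193 for each divisor d in increasing order:
30^1 ≡ 30
30^2 ≡ 128
30^3 = 30^2·30^1 ≡ 173
30^4 ≡ 172
30^6 = 30^4·30^2 ≡ 14
30^8 ≡ 55
30^12 = 30^8·30^4 ≡ 3
30^16 ≡ 130
30^24 = 30^16·30^8 ≡ 9
30^32 ≡ 109
30^48 = 30^32·30^16 ≡ 81
30^64 ≡ 108
30^96 = 30^64·30^32 ≡ 192
30^192 = 30^128·30^64 ≡ 1  ← first divisor giving 1
The order is 192.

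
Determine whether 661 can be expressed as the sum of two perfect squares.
6² + 25² (a=6, b=25)

Factorization: 661 = 661
By Fermat: n is sum of two squares iff every prime p ≡ 3 (mod 4) appears to even power.
All primes ≡ 3 (mod 4) appear to even power.
Search a = 0, 1, 2, … for 661 - a² a perfect square: first hit at a = 6: 661 - 36 = 625 = 25².
661 = 6² + 25² = 36 + 625 ✓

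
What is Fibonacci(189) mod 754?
390

Matrix identity: Q^n = [[F_(n+1), F_n], [F_n, F_(n-1)]] with Q = [[1,1],[1,0]].
n = 189 = 10111101₂. Square-and-multiply, entries mod 754:
Q^1 = [[1,1],[1,0]]
Q^2 = (Q^1)² = [[2,1],[1,1]]
Q^5 = (Q^2)²·Q = [[8,5],[5,3]]
Q^11 = (Q^5)²·Q = [[144,89],[89,55]]
Q^23 = (Q^11)²·Q = [[374,5],[5,369]]
Q^47 = (Q^23)²·Q = [[356,411],[411,699]]
Q^94 = (Q^47)² = [[89,55],[55,34]]
Q^189 = (Q^94)²·Q = [[369,390],[390,733]]
F_189 mod 754 = Q^189[0][1] = 390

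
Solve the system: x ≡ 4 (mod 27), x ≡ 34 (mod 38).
490

Using Chinese Remainder Theorem:
M = 27 × 38 = 1026
M1 = 38, M2 = 27
y1 = 38^(-1) mod 27 = 5
y2 = 27^(-1) mod 38 = 31
x = (4×38×5 + 34×27×31) mod 1026 = 490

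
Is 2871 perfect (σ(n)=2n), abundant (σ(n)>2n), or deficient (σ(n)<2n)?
deficient

Proper divisors of 2871: sum = 1 + 3 + 9 + 11 + 29 + 33 + 87 + 99 + 261 + 319 + 957 = 1809
Since 1809 < 2871, 2871 is deficient.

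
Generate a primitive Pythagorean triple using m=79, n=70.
(1341, 11060, 11141)

Euclid's formula: a = m² - n², b = 2mn, c = m² + n²
m = 79, n = 70
a = 79² - 70² = 6241 - 4900 = 1341
b = 2 × 79 × 70 = 11060
c = 79² + 70² = 6241 + 4900 = 11141
Verification: 1341² + 11060² = 1798281 + 122323600 = 124121881 = 11141² ✓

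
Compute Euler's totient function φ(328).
160

328 = 2^3 × 41
φ(n) = n × ∏(1 - 1/p) for each prime p dividing n
φ(328) = 328 × (1 - 1/2) × (1 - 1/41) = 160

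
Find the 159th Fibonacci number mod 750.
316

Matrix identity: Q^n = [[F_(n+1), F_n], [F_n, F_(n-1)]] with Q = [[1,1],[1,0]].
n = 159 = 10011111₂. Square-and-multiply, entries mod 750:
Q^1 = [[1,1],[1,0]]
Q^2 = (Q^1)² = [[2,1],[1,1]]
Q^4 = (Q^2)² = [[5,3],[3,2]]
Q^9 = (Q^4)²·Q = [[55,34],[34,21]]
Q^19 = (Q^9)²·Q = [[15,431],[431,334]]
Q^39 = (Q^19)²·Q = [[405,736],[736,419]]
Q^79 = (Q^39)²·Q = [[435,721],[721,464]]
Q^159 = (Q^79)²·Q = [[495,316],[316,179]]
F_159 mod 750 = Q^159[0][1] = 316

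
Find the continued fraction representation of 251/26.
[9; 1, 1, 1, 8]

Euclidean algorithm steps:
251 = 9 × 26 + 17
26 = 1 × 17 + 9
17 = 1 × 9 + 8
9 = 1 × 8 + 1
8 = 8 × 1 + 0
Continued fraction: [9; 1, 1, 1, 8]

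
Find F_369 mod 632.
202

Matrix identity: Q^n = [[F_(n+1), F_n], [F_n, F_(n-1)]] with Q = [[1,1],[1,0]].
n = 369 = 101110001₂. Square-and-multiply, entries mod 632:
Q^1 = [[1,1],[1,0]]
Q^2 = (Q^1)² = [[2,1],[1,1]]
Q^5 = (Q^2)²·Q = [[8,5],[5,3]]
Q^11 = (Q^5)²·Q = [[144,89],[89,55]]
Q^23 = (Q^11)²·Q = [[232,217],[217,15]]
Q^46 = (Q^23)² = [[425,511],[511,546]]
Q^92 = (Q^46)² = [[610,61],[61,549]]
Q^184 = (Q^92)² = [[413,547],[547,498]]
Q^369 = (Q^184)²·Q = [[503,202],[202,301]]
F_369 mod 632 = Q^369[0][1] = 202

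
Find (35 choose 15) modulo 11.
0

Using Lucas' theorem:
Write n=35 and k=15 in base 11:
n in base 11: [3, 2]
k in base 11: [1, 4]
C(35,15) mod 11 = ∏ C(n_i, k_i) mod 11
Digit binomials (mod 11): C(3,1) = 3; C(2,4) = 0 (k_i > n_i)
Product: 3 × 0 = 0 ≡ 0 (mod 11)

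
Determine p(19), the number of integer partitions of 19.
490

p(n) counts ways to write n as a sum of positive integers (order ignored).
Euler's pentagonal recurrence: p(k) = p(k-1) + p(k-2) - p(k-5) - p(k-7) + p(k-12) + p(k-15) - ... (offsets j(3j∓1)/2, signs ++--, p(0)=1, p(<0)=0).
DP table for k = 0..18: p(0)=1, p(1)=1, p(2)=2, p(3)=3, p(4)=5, p(5)=7, p(6)=11, p(7)=15, p(8)=22, p(9)=30, p(10)=42, p(11)=56, p(12)=77, p(13)=101, p(14)=135, p(15)=176, p(16)=231, p(17)=297, p(18)=385.
Final step: p(19) = p(18) + p(17) - p(14) - p(12) + p(7) + p(4)
= 385 + 297 - 135 - 77 + 15 + 5
= 490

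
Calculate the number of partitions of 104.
304801365

p(n) counts ways to write n as a sum of positive integers (order ignored).
Euler's pentagonal recurrence: p(k) = p(k-1) + p(k-2) - p(k-5) - p(k-7) + p(k-12) + p(k-15) - ... (offsets j(3j∓1)/2, signs ++--, p(0)=1, p(<0)=0).
DP table for k = 0..103: p(0)=1, p(1)=1, p(2)=2, p(3)=3, p(4)=5, p(5)=7, p(6)=11, p(7)=15, p(8)=22, p(9)=30, p(10)=42, p(11)=56, p(12)=77, p(13)=101, p(14)=135, p(15)=176, p(16)=231, p(17)=297, p(18)=385, p(19)=490, p(20)=627, p(21)=792, p(22)=1002, p(23)=1255, p(24)=1575, p(25)=1958, p(26)=2436, p(27)=3010, p(28)=3718, p(29)=4565, p(30)=5604, p(31)=6842, p(32)=8349, p(33)=10143, p(34)=12310, p(35)=14883, p(36)=17977, p(37)=21637, p(38)=26015, p(39)=31185, p(40)=37338, p(41)=44583, p(42)=53174, p(43)=63261, p(44)=75175, p(45)=89134, p(46)=105558, p(47)=124754, p(48)=147273, p(49)=173525, p(50)=204226, p(51)=239943, p(52)=281589, p(53)=329931, p(54)=386155, p(55)=451276, p(56)=526823, p(57)=614154, p(58)=715220, p(59)=831820, p(60)=966467, p(61)=1121505, p(62)=1300156, p(63)=1505499, p(64)=1741630, p(65)=2012558, p(66)=2323520, p(67)=2679689, p(68)=3087735, p(69)=3554345, p(70)=4087968, p(71)=4697205, p(72)=5392783, p(73)=6185689, p(74)=7089500, p(75)=8118264, p(76)=9289091, p(77)=10619863, p(78)=12132164, p(79)=13848650, p(80)=15796476, p(81)=18004327, p(82)=20506255, p(83)=23338469, p(84)=26543660, p(85)=30167357, p(86)=34262962, p(87)=38887673, p(88)=44108109, p(89)=49995925, p(90)=56634173, p(91)=64112359, p(92)=72533807, p(93)=82010177, p(94)=92669720, p(95)=104651419, p(96)=118114304, p(97)=133230930, p(98)=150198136, p(99)=169229875, p(100)=190569292, p(101)=214481126, p(102)=241265379, p(103)=271248950.
Final step: p(104) = p(103) + p(102) - p(99) - p(97) + p(92) + p(89) - p(82) - p(78) + p(69) + p(64) - p(53) - p(47) + p(34) + p(27) - p(12) - p(4)
= 271248950 + 241265379 - 169229875 - 133230930 + 72533807 + 49995925 - 20506255 - 12132164 + 3554345 + 1741630 - 329931 - 124754 + 12310 + 3010 - 77 - 5
= 304801365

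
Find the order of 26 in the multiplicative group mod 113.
56

113 is prime, so ord(26) divides φ(113) = 112.
Divisors of 112: 1, 2, 4, 7, 8, 14, 16, 28, 56, 112.
Repeated squaring: 26^1 ≡ 26, 26^2 ≡ 111, 26^4 ≡ 4, 26^8 ≡ 16, 26^16 ≡ 30, 26^32 ≡ 109, 26^64 ≡ 16 (mod 113).
Test 26^d mod 113 for each divisor d in increasing order:
26^1 ≡ 26
26^2 ≡ 111
26^4 ≡ 4
26^7 = 26^4·26^2·26^1 ≡ 18
26^8 ≡ 16
26^14 = 26^8·26^4·26^2 ≡ 98
26^16 ≡ 30
26^28 = 26^16·26^8·26^4 ≡ 112
26^56 = 26^32·26^16·26^8 ≡ 1  ← first divisor giving 1
The order is 56.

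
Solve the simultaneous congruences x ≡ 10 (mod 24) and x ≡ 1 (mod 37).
778

Using Chinese Remainder Theorem:
M = 24 × 37 = 888
M1 = 37, M2 = 24
y1 = 37^(-1) mod 24 = 13
y2 = 24^(-1) mod 37 = 17
x = (10×37×13 + 1×24×17) mod 888 = 778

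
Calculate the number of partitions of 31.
6842

p(n) counts ways to write n as a sum of positive integers (order ignored).
Euler's pentagonal recurrence: p(k) = p(k-1) + p(k-2) - p(k-5) - p(k-7) + p(k-12) + p(k-15) - ... (offsets j(3j∓1)/2, signs ++--, p(0)=1, p(<0)=0).
DP table for k = 0..30: p(0)=1, p(1)=1, p(2)=2, p(3)=3, p(4)=5, p(5)=7, p(6)=11, p(7)=15, p(8)=22, p(9)=30, p(10)=42, p(11)=56, p(12)=77, p(13)=101, p(14)=135, p(15)=176, p(16)=231, p(17)=297, p(18)=385, p(19)=490, p(20)=627, p(21)=792, p(22)=1002, p(23)=1255, p(24)=1575, p(25)=1958, p(26)=2436, p(27)=3010, p(28)=3718, p(29)=4565, p(30)=5604.
Final step: p(31) = p(30) + p(29) - p(26) - p(24) + p(19) + p(16) - p(9) - p(5)
= 5604 + 4565 - 2436 - 1575 + 490 + 231 - 30 - 7
= 6842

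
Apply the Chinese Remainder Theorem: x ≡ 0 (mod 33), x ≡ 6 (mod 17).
363

Using Chinese Remainder Theorem:
M = 33 × 17 = 561
M1 = 17, M2 = 33
y1 = 17^(-1) mod 33 = 2
y2 = 33^(-1) mod 17 = 16
x = (0×17×2 + 6×33×16) mod 561 = 363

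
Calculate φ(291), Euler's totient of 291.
192

291 = 3 × 97
φ(n) = n × ∏(1 - 1/p) for each prime p dividing n
φ(291) = 291 × (1 - 1/3) × (1 - 1/97) = 192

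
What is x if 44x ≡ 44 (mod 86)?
x ≡ 1 (mod 43)

gcd(44, 86) = 2, which divides 44, so solutions exist.
Divide through by 2: 22x ≡ 22 (mod 43).
Find 22^(-1) mod 43 by the extended Euclidean algorithm:
43 = 1 × 22 + 21  ⟹  21 = (1)·43 + (-1)·22
22 = 1 × 21 + 1  ⟹  1 = (-1)·43 + (2)·22
So (2)·22 ≡ 1 (mod 43), i.e. 22^(-1) ≡ 2 (mod 43).
x ≡ 2 × 22 = 44 ≡ 1 (mod 43).
Check: 44 × 1 = 44 ≡ 44 (mod 86).
x ≡ 1 (mod 43), giving 2 solutions mod 86.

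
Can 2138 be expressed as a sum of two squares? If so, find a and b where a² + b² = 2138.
17² + 43² (a=17, b=43)

Factorization: 2138 = 2 × 1069
By Fermat: n is sum of two squares iff every prime p ≡ 3 (mod 4) appears to even power.
All primes ≡ 3 (mod 4) appear to even power.
Search a = 0, 1, 2, … for 2138 - a² a perfect square: first hit at a = 17: 2138 - 289 = 1849 = 43².
2138 = 17² + 43² = 289 + 1849 ✓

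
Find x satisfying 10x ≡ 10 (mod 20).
x ≡ 1 (mod 2)

gcd(10, 20) = 10, which divides 10, so solutions exist.
Divide through by 10: x ≡ 1 (mod 2).
The coefficient of x is now 1, so x ≡ 1 (mod 2).
Check: 10 × 1 = 10 ≡ 10 (mod 20).
x ≡ 1 (mod 2), giving 10 solutions mod 20.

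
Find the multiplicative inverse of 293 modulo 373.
359

gcd(293, 373) = 1, so the inverse exists.
Extended Euclidean algorithm on (373, 293):
373 = 1 × 293 + 80  ⟹  80 = (1)·373 + (-1)·293
293 = 3 × 80 + 53  ⟹  53 = (-3)·373 + (4)·293
80 = 1 × 53 + 27  ⟹  27 = (4)·373 + (-5)·293
53 = 1 × 27 + 26  ⟹  26 = (-7)·373 + (9)·293
27 = 1 × 26 + 1  ⟹  1 = (11)·373 + (-14)·293
So (-14)·293 ≡ 1 (mod 373), i.e. 293^(-1) ≡ -14 ≡ 359 (mod 373).
Check: 293 × 359 = 105187 ≡ 1 (mod 373)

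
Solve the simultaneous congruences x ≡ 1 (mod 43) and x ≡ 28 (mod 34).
130

Using Chinese Remainder Theorem:
M = 43 × 34 = 1462
M1 = 34, M2 = 43
y1 = 34^(-1) mod 43 = 19
y2 = 43^(-1) mod 34 = 19
x = (1×34×19 + 28×43×19) mod 1462 = 130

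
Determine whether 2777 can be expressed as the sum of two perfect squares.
29² + 44² (a=29, b=44)

Factorization: 2777 = 2777
By Fermat: n is sum of two squares iff every prime p ≡ 3 (mod 4) appears to even power.
All primes ≡ 3 (mod 4) appear to even power.
Search a = 0, 1, 2, … for 2777 - a² a perfect square: first hit at a = 29: 2777 - 841 = 1936 = 44².
2777 = 29² + 44² = 841 + 1936 ✓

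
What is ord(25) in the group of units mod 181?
15

181 is prime, so ord(25) divides φ(181) = 180.
Divisors of 180: 1, 2, 3, 4, 5, 6, 9, 10, 12, 15, 18, 20, 30, 36, 45, 60, 90, 180.
Repeated squaring: 25^1 ≡ 25, 25^2 ≡ 82, 25^4 ≡ 27, 25^8 ≡ 5, 25^16 ≡ 25, 25^32 ≡ 82, 25^64 ≡ 27, 25^128 ≡ 5 (mod 181).
Test 25^d mod 181 for each divisor d in increasing order:
25^1 ≡ 25
25^2 ≡ 82
25^3 = 25^2·25^1 ≡ 59
25^4 ≡ 27
25^5 = 25^4·25^1 ≡ 132
25^6 = 25^4·25^2 ≡ 42
25^9 = 25^8·25^1 ≡ 125
25^10 = 25^8·25^2 ≡ 48
25^12 = 25^8·25^4 ≡ 135
25^15 = 25^8·25^4·25^2·25^1 ≡ 1  ← first divisor giving 1
The order is 15.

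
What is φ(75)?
40

75 = 3 × 5^2
φ(n) = n × ∏(1 - 1/p) for each prime p dividing n
φ(75) = 75 × (1 - 1/3) × (1 - 1/5) = 40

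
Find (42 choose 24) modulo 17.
16

Using Lucas' theorem:
Write n=42 and k=24 in base 17:
n in base 17: [2, 8]
k in base 17: [1, 7]
C(42,24) mod 17 = ∏ C(n_i, k_i) mod 17
Digit binomials (mod 17): C(2,1) = 2; C(8,7) = 8
Product: 2 × 8 = 16 ≡ 16 (mod 17)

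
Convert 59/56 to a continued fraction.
[1; 18, 1, 2]

Euclidean algorithm steps:
59 = 1 × 56 + 3
56 = 18 × 3 + 2
3 = 1 × 2 + 1
2 = 2 × 1 + 0
Continued fraction: [1; 18, 1, 2]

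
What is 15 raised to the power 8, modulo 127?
18

Repeated squaring. Binary of 8 = 1000.
15^1 ≡ 15 (mod 127); 15^2 ≡ 98 (mod 127); 15^4 ≡ 79 (mod 127); 15^8 ≡ 18 (mod 127)
15^8 = 15^8 ≡ 18 (mod 127)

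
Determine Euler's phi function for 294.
84

294 = 2 × 3 × 7^2
φ(n) = n × ∏(1 - 1/p) for each prime p dividing n
φ(294) = 294 × (1 - 1/2) × (1 - 1/3) × (1 - 1/7) = 84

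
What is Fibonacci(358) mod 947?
543

Matrix identity: Q^n = [[F_(n+1), F_n], [F_n, F_(n-1)]] with Q = [[1,1],[1,0]].
n = 358 = 101100110₂. Square-and-multiply, entries mod 947:
Q^1 = [[1,1],[1,0]]
Q^2 = (Q^1)² = [[2,1],[1,1]]
Q^5 = (Q^2)²·Q = [[8,5],[5,3]]
Q^11 = (Q^5)²·Q = [[144,89],[89,55]]
Q^22 = (Q^11)² = [[247,665],[665,529]]
Q^44 = (Q^22)² = [[377,872],[872,452]]
Q^89 = (Q^44)²·Q = [[349,22],[22,327]]
Q^179 = (Q^89)²·Q = [[789,122],[122,667]]
Q^358 = (Q^179)² = [[74,543],[543,478]]
F_358 mod 947 = Q^358[0][1] = 543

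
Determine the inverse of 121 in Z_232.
209

gcd(121, 232) = 1, so the inverse exists.
Extended Euclidean algorithm on (232, 121):
232 = 1 × 121 + 111  ⟹  111 = (1)·232 + (-1)·121
121 = 1 × 111 + 10  ⟹  10 = (-1)·232 + (2)·121
111 = 11 × 10 + 1  ⟹  1 = (12)·232 + (-23)·121
So (-23)·121 ≡ 1 (mod 232), i.e. 121^(-1) ≡ -23 ≡ 209 (mod 232).
Check: 121 × 209 = 25289 ≡ 1 (mod 232)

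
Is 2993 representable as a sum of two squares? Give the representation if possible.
17² + 52² (a=17, b=52)

Factorization: 2993 = 41 × 73
By Fermat: n is sum of two squares iff every prime p ≡ 3 (mod 4) appears to even power.
All primes ≡ 3 (mod 4) appear to even power.
Search a = 0, 1, 2, … for 2993 - a² a perfect square: first hit at a = 17: 2993 - 289 = 2704 = 52².
2993 = 17² + 52² = 289 + 2704 ✓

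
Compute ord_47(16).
23

47 is prime, so ord(16) divides φ(47) = 46.
Divisors of 46: 1, 2, 23, 46.
Repeated squaring: 16^1 ≡ 16, 16^2 ≡ 21, 16^4 ≡ 18, 16^8 ≡ 42, 16^16 ≡ 25, 16^32 ≡ 14 (mod 47).
Test 16^d mod 47 for each divisor d in increasing order:
16^1 ≡ 16
16^2 ≡ 21
16^23 = 16^16·16^4·16^2·16^1 ≡ 1  ← first divisor giving 1
The order is 23.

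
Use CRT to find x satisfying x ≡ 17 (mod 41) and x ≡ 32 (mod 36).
140

Using Chinese Remainder Theorem:
M = 41 × 36 = 1476
M1 = 36, M2 = 41
y1 = 36^(-1) mod 41 = 8
y2 = 41^(-1) mod 36 = 29
x = (17×36×8 + 32×41×29) mod 1476 = 140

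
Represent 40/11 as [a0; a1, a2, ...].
[3; 1, 1, 1, 3]

Euclidean algorithm steps:
40 = 3 × 11 + 7
11 = 1 × 7 + 4
7 = 1 × 4 + 3
4 = 1 × 3 + 1
3 = 3 × 1 + 0
Continued fraction: [3; 1, 1, 1, 3]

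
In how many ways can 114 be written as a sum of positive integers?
952050665

p(n) counts ways to write n as a sum of positive integers (order ignored).
Euler's pentagonal recurrence: p(k) = p(k-1) + p(k-2) - p(k-5) - p(k-7) + p(k-12) + p(k-15) - ... (offsets j(3j∓1)/2, signs ++--, p(0)=1, p(<0)=0).
DP table for k = 0..113: p(0)=1, p(1)=1, p(2)=2, p(3)=3, p(4)=5, p(5)=7, p(6)=11, p(7)=15, p(8)=22, p(9)=30, p(10)=42, p(11)=56, p(12)=77, p(13)=101, p(14)=135, p(15)=176, p(16)=231, p(17)=297, p(18)=385, p(19)=490, p(20)=627, p(21)=792, p(22)=1002, p(23)=1255, p(24)=1575, p(25)=1958, p(26)=2436, p(27)=3010, p(28)=3718, p(29)=4565, p(30)=5604, p(31)=6842, p(32)=8349, p(33)=10143, p(34)=12310, p(35)=14883, p(36)=17977, p(37)=21637, p(38)=26015, p(39)=31185, p(40)=37338, p(41)=44583, p(42)=53174, p(43)=63261, p(44)=75175, p(45)=89134, p(46)=105558, p(47)=124754, p(48)=147273, p(49)=173525, p(50)=204226, p(51)=239943, p(52)=281589, p(53)=329931, p(54)=386155, p(55)=451276, p(56)=526823, p(57)=614154, p(58)=715220, p(59)=831820, p(60)=966467, p(61)=1121505, p(62)=1300156, p(63)=1505499, p(64)=1741630, p(65)=2012558, p(66)=2323520, p(67)=2679689, p(68)=3087735, p(69)=3554345, p(70)=4087968, p(71)=4697205, p(72)=5392783, p(73)=6185689, p(74)=7089500, p(75)=8118264, p(76)=9289091, p(77)=10619863, p(78)=12132164, p(79)=13848650, p(80)=15796476, p(81)=18004327, p(82)=20506255, p(83)=23338469, p(84)=26543660, p(85)=30167357, p(86)=34262962, p(87)=38887673, p(88)=44108109, p(89)=49995925, p(90)=56634173, p(91)=64112359, p(92)=72533807, p(93)=82010177, p(94)=92669720, p(95)=104651419, p(96)=118114304, p(97)=133230930, p(98)=150198136, p(99)=169229875, p(100)=190569292, p(101)=214481126, p(102)=241265379, p(103)=271248950, p(104)=304801365, p(105)=342325709, p(106)=384276336, p(107)=431149389, p(108)=483502844, p(109)=541946240, p(110)=607163746, p(111)=679903203, p(112)=761002156, p(113)=851376628.
Final step: p(114) = p(113) + p(112) - p(109) - p(107) + p(102) + p(99) - p(92) - p(88) + p(79) + p(74) - p(63) - p(57) + p(44) + p(37) - p(22) - p(14)
= 851376628 + 761002156 - 541946240 - 431149389 + 241265379 + 169229875 - 72533807 - 44108109 + 13848650 + 7089500 - 1505499 - 614154 + 75175 + 21637 - 1002 - 135
= 952050665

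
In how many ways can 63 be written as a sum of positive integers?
1505499

p(n) counts ways to write n as a sum of positive integers (order ignored).
Euler's pentagonal recurrence: p(k) = p(k-1) + p(k-2) - p(k-5) - p(k-7) + p(k-12) + p(k-15) - ... (offsets j(3j∓1)/2, signs ++--, p(0)=1, p(<0)=0).
DP table for k = 0..62: p(0)=1, p(1)=1, p(2)=2, p(3)=3, p(4)=5, p(5)=7, p(6)=11, p(7)=15, p(8)=22, p(9)=30, p(10)=42, p(11)=56, p(12)=77, p(13)=101, p(14)=135, p(15)=176, p(16)=231, p(17)=297, p(18)=385, p(19)=490, p(20)=627, p(21)=792, p(22)=1002, p(23)=1255, p(24)=1575, p(25)=1958, p(26)=2436, p(27)=3010, p(28)=3718, p(29)=4565, p(30)=5604, p(31)=6842, p(32)=8349, p(33)=10143, p(34)=12310, p(35)=14883, p(36)=17977, p(37)=21637, p(38)=26015, p(39)=31185, p(40)=37338, p(41)=44583, p(42)=53174, p(43)=63261, p(44)=75175, p(45)=89134, p(46)=105558, p(47)=124754, p(48)=147273, p(49)=173525, p(50)=204226, p(51)=239943, p(52)=281589, p(53)=329931, p(54)=386155, p(55)=451276, p(56)=526823, p(57)=614154, p(58)=715220, p(59)=831820, p(60)=966467, p(61)=1121505, p(62)=1300156.
Final step: p(63) = p(62) + p(61) - p(58) - p(56) + p(51) + p(48) - p(41) - p(37) + p(28) + p(23) - p(12) - p(6)
= 1300156 + 1121505 - 715220 - 526823 + 239943 + 147273 - 44583 - 21637 + 3718 + 1255 - 77 - 11
= 1505499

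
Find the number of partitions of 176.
476715857290

p(n) counts ways to write n as a sum of positive integers (order ignored).
Euler's pentagonal recurrence: p(k) = p(k-1) + p(k-2) - p(k-5) - p(k-7) + p(k-12) + p(k-15) - ... (offsets j(3j∓1)/2, signs ++--, p(0)=1, p(<0)=0).
DP table for k = 0..175: p(0)=1, p(1)=1, p(2)=2, p(3)=3, p(4)=5, p(5)=7, p(6)=11, p(7)=15, p(8)=22, p(9)=30, p(10)=42, p(11)=56, p(12)=77, p(13)=101, p(14)=135, p(15)=176, p(16)=231, p(17)=297, p(18)=385, p(19)=490, p(20)=627, p(21)=792, p(22)=1002, p(23)=1255, p(24)=1575, p(25)=1958, p(26)=2436, p(27)=3010, p(28)=3718, p(29)=4565, p(30)=5604, p(31)=6842, p(32)=8349, p(33)=10143, p(34)=12310, p(35)=14883, p(36)=17977, p(37)=21637, p(38)=26015, p(39)=31185, p(40)=37338, p(41)=44583, p(42)=53174, p(43)=63261, p(44)=75175, p(45)=89134, p(46)=105558, p(47)=124754, p(48)=147273, p(49)=173525, p(50)=204226, p(51)=239943, p(52)=281589, p(53)=329931, p(54)=386155, p(55)=451276, p(56)=526823, p(57)=614154, p(58)=715220, p(59)=831820, p(60)=966467, p(61)=1121505, p(62)=1300156, p(63)=1505499, p(64)=1741630, p(65)=2012558, p(66)=2323520, p(67)=2679689, p(68)=3087735, p(69)=3554345, p(70)=4087968, p(71)=4697205, p(72)=5392783, p(73)=6185689, p(74)=7089500, p(75)=8118264, p(76)=9289091, p(77)=10619863, p(78)=12132164, p(79)=13848650, p(80)=15796476, p(81)=18004327, p(82)=20506255, p(83)=23338469, p(84)=26543660, p(85)=30167357, p(86)=34262962, p(87)=38887673, p(88)=44108109, p(89)=49995925, p(90)=56634173, p(91)=64112359, p(92)=72533807, p(93)=82010177, p(94)=92669720, p(95)=104651419, p(96)=118114304, p(97)=133230930, p(98)=150198136, p(99)=169229875, p(100)=190569292, p(101)=214481126, p(102)=241265379, p(103)=271248950, p(104)=304801365, p(105)=342325709, p(106)=384276336, p(107)=431149389, p(108)=483502844, p(109)=541946240, p(110)=607163746, p(111)=679903203, p(112)=761002156, p(113)=851376628, p(114)=952050665, p(115)=1064144451, p(116)=1188908248, p(117)=1327710076, p(118)=1482074143, p(119)=1653668665, p(120)=1844349560, p(121)=2056148051, p(122)=2291320912, p(123)=2552338241, p(124)=2841940500, p(125)=3163127352, p(126)=3519222692, p(127)=3913864295, p(128)=4351078600, p(129)=4835271870, p(130)=5371315400, p(131)=5964539504, p(132)=6620830889, p(133)=7346629512, p(134)=8149040695, p(135)=9035836076, p(136)=10015581680, p(137)=11097645016, p(138)=12292341831, p(139)=13610949895, p(140)=15065878135, p(141)=16670689208, p(142)=18440293320, p(143)=20390982757, p(144)=22540654445, p(145)=24908858009, p(146)=27517052599, p(147)=30388671978, p(148)=33549419497, p(149)=37027355200, p(150)=40853235313, p(151)=45060624582, p(152)=49686288421, p(153)=54770336324, p(154)=60356673280, p(155)=66493182097, p(156)=73232243759, p(157)=80630964769, p(158)=88751778802, p(159)=97662728555, p(160)=107438159466, p(161)=118159068427, p(162)=129913904637, p(163)=142798995930, p(164)=156919475295, p(165)=172389800255, p(166)=189334822579, p(167)=207890420102, p(168)=228204732751, p(169)=250438925115, p(170)=274768617130, p(171)=301384802048, p(172)=330495499613, p(173)=362326859895, p(174)=397125074750, p(175)=435157697830.
Final step: p(176) = p(175) + p(174) - p(171) - p(169) + p(164) + p(161) - p(154) - p(150) + p(141) + p(136) - p(125) - p(119) + p(106) + p(99) - p(84) - p(76) + p(59) + p(50) - p(31) - p(21) + p(0)
= 435157697830 + 397125074750 - 301384802048 - 250438925115 + 156919475295 + 118159068427 - 60356673280 - 40853235313 + 16670689208 + 10015581680 - 3163127352 - 1653668665 + 384276336 + 169229875 - 26543660 - 9289091 + 831820 + 204226 - 6842 - 792 + 1
= 476715857290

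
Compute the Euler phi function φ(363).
220

363 = 3 × 11^2
φ(n) = n × ∏(1 - 1/p) for each prime p dividing n
φ(363) = 363 × (1 - 1/3) × (1 - 1/11) = 220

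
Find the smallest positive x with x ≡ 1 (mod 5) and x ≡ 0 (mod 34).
136

Using Chinese Remainder Theorem:
M = 5 × 34 = 170
M1 = 34, M2 = 5
y1 = 34^(-1) mod 5 = 4
y2 = 5^(-1) mod 34 = 7
x = (1×34×4 + 0×5×7) mod 170 = 136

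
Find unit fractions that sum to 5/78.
1/16 + 1/624

Greedy algorithm:
5/78: ceiling(78/5) = 16, use 1/16
1/624: ceiling(624/1) = 624, use 1/624
Result: 5/78 = 1/16 + 1/624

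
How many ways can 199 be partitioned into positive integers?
3646072432125

p(n) counts ways to write n as a sum of positive integers (order ignored).
Euler's pentagonal recurrence: p(k) = p(k-1) + p(k-2) - p(k-5) - p(k-7) + p(k-12) + p(k-15) - ... (offsets j(3j∓1)/2, signs ++--, p(0)=1, p(<0)=0).
DP table for k = 0..198: p(0)=1, p(1)=1, p(2)=2, p(3)=3, p(4)=5, p(5)=7, p(6)=11, p(7)=15, p(8)=22, p(9)=30, p(10)=42, p(11)=56, p(12)=77, p(13)=101, p(14)=135, p(15)=176, p(16)=231, p(17)=297, p(18)=385, p(19)=490, p(20)=627, p(21)=792, p(22)=1002, p(23)=1255, p(24)=1575, p(25)=1958, p(26)=2436, p(27)=3010, p(28)=3718, p(29)=4565, p(30)=5604, p(31)=6842, p(32)=8349, p(33)=10143, p(34)=12310, p(35)=14883, p(36)=17977, p(37)=21637, p(38)=26015, p(39)=31185, p(40)=37338, p(41)=44583, p(42)=53174, p(43)=63261, p(44)=75175, p(45)=89134, p(46)=105558, p(47)=124754, p(48)=147273, p(49)=173525, p(50)=204226, p(51)=239943, p(52)=281589, p(53)=329931, p(54)=386155, p(55)=451276, p(56)=526823, p(57)=614154, p(58)=715220, p(59)=831820, p(60)=966467, p(61)=1121505, p(62)=1300156, p(63)=1505499, p(64)=1741630, p(65)=2012558, p(66)=2323520, p(67)=2679689, p(68)=3087735, p(69)=3554345, p(70)=4087968, p(71)=4697205, p(72)=5392783, p(73)=6185689, p(74)=7089500, p(75)=8118264, p(76)=9289091, p(77)=10619863, p(78)=12132164, p(79)=13848650, p(80)=15796476, p(81)=18004327, p(82)=20506255, p(83)=23338469, p(84)=26543660, p(85)=30167357, p(86)=34262962, p(87)=38887673, p(88)=44108109, p(89)=49995925, p(90)=56634173, p(91)=64112359, p(92)=72533807, p(93)=82010177, p(94)=92669720, p(95)=104651419, p(96)=118114304, p(97)=133230930, p(98)=150198136, p(99)=169229875, p(100)=190569292, p(101)=214481126, p(102)=241265379, p(103)=271248950, p(104)=304801365, p(105)=342325709, p(106)=384276336, p(107)=431149389, p(108)=483502844, p(109)=541946240, p(110)=607163746, p(111)=679903203, p(112)=761002156, p(113)=851376628, p(114)=952050665, p(115)=1064144451, p(116)=1188908248, p(117)=1327710076, p(118)=1482074143, p(119)=1653668665, p(120)=1844349560, p(121)=2056148051, p(122)=2291320912, p(123)=2552338241, p(124)=2841940500, p(125)=3163127352, p(126)=3519222692, p(127)=3913864295, p(128)=4351078600, p(129)=4835271870, p(130)=5371315400, p(131)=5964539504, p(132)=6620830889, p(133)=7346629512, p(134)=8149040695, p(135)=9035836076, p(136)=10015581680, p(137)=11097645016, p(138)=12292341831, p(139)=13610949895, p(140)=15065878135, p(141)=16670689208, p(142)=18440293320, p(143)=20390982757, p(144)=22540654445, p(145)=24908858009, p(146)=27517052599, p(147)=30388671978, p(148)=33549419497, p(149)=37027355200, p(150)=40853235313, p(151)=45060624582, p(152)=49686288421, p(153)=54770336324, p(154)=60356673280, p(155)=66493182097, p(156)=73232243759, p(157)=80630964769, p(158)=88751778802, p(159)=97662728555, p(160)=107438159466, p(161)=118159068427, p(162)=129913904637, p(163)=142798995930, p(164)=156919475295, p(165)=172389800255, p(166)=189334822579, p(167)=207890420102, p(168)=228204732751, p(169)=250438925115, p(170)=274768617130, p(171)=301384802048, p(172)=330495499613, p(173)=362326859895, p(174)=397125074750, p(175)=435157697830, p(176)=476715857290, p(177)=522115831195, p(178)=571701605655, p(179)=625846753120, p(180)=684957390936, p(181)=749474411781, p(182)=819876908323, p(183)=896684817527, p(184)=980462880430, p(185)=1071823774337, p(186)=1171432692373, p(187)=1280011042268, p(188)=1398341745571, p(189)=1527273599625, p(190)=1667727404093, p(191)=1820701100652, p(192)=1987276856363, p(193)=2168627105469, p(194)=2366022741845, p(195)=2580840212973, p(196)=2814570987591, p(197)=3068829878530, p(198)=3345365983698.
Final step: p(199) = p(198) + p(197) - p(194) - p(192) + p(187) + p(184) - p(177) - p(173) + p(164) + p(159) - p(148) - p(142) + p(129) + p(122) - p(107) - p(99) + p(82) + p(73) - p(54) - p(44) + p(23) + p(12)
= 3345365983698 + 3068829878530 - 2366022741845 - 1987276856363 + 1280011042268 + 980462880430 - 522115831195 - 362326859895 + 156919475295 + 97662728555 - 33549419497 - 18440293320 + 4835271870 + 2291320912 - 431149389 - 169229875 + 20506255 + 6185689 - 386155 - 75175 + 1255 + 77
= 3646072432125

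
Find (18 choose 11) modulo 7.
2

Using Lucas' theorem:
Write n=18 and k=11 in base 7:
n in base 7: [2, 4]
k in base 7: [1, 4]
C(18,11) mod 7 = ∏ C(n_i, k_i) mod 7
Digit binomials (mod 7): C(2,1) = 2; C(4,4) = 1
Product: 2 × 1 = 2 ≡ 2 (mod 7)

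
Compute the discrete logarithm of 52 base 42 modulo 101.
92

Baby-step giant-step with step n = ⌈√101⌉ = 11.
Baby steps 42^j mod 101 (j:value) for j=0..10: 0:1, 1:42, 2:47, 3:55, 4:88, 5:60, 6:96, 7:93, 8:68, 9:28, 10:65.
Giant-step multiplier: 42^(-11) ≡ 42^(100-11) = 42^89 ≡ 34 (mod 101).
Giant steps γ_i = 52·34^i mod 101: γ_0=52, γ_1=51, γ_2=17, γ_3=73, γ_4=58, γ_5=53, γ_6=85, γ_7=62, γ_8=88 (in table at j=4).
x = i·n + j = 8·11 + 4 = 92.
Check: 42^92 ≡ 52 (mod 101).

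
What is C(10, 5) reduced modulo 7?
0

Using Lucas' theorem:
Write n=10 and k=5 in base 7:
n in base 7: [1, 3]
k in base 7: [0, 5]
C(10,5) mod 7 = ∏ C(n_i, k_i) mod 7
Digit binomials (mod 7): C(1,0) = 1; C(3,5) = 0 (k_i > n_i)
Product: 1 × 0 = 0 ≡ 0 (mod 7)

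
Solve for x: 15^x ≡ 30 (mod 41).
19

Baby-step giant-step with step n = ⌈√41⌉ = 7.
Baby steps 15^j mod 41 (j:value) for j=0..6: 0:1, 1:15, 2:20, 3:13, 4:31, 5:14, 6:5.
Giant-step multiplier: 15^(-7) ≡ 15^(40-7) = 15^33 ≡ 35 (mod 41).
Giant steps γ_i = 30·35^i mod 41: γ_0=30, γ_1=25, γ_2=14 (in table at j=5).
x = i·n + j = 2·7 + 5 = 19.
Check: 15^19 ≡ 30 (mod 41).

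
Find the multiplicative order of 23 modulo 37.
12

37 is prime, so ord(23) divides φ(37) = 36.
Divisors of 36: 1, 2, 3, 4, 6, 9, 12, 18, 36.
Repeated squaring: 23^1 ≡ 23, 23^2 ≡ 11, 23^4 ≡ 10, 23^8 ≡ 26, 23^16 ≡ 10, 23^32 ≡ 26 (mod 37).
Test 23^d mod 37 for each divisor d in increasing order:
23^1 ≡ 23
23^2 ≡ 11
23^3 = 23^2·23^1 ≡ 31
23^4 ≡ 10
23^6 = 23^4·23^2 ≡ 36
23^9 = 23^8·23^1 ≡ 6
23^12 = 23^8·23^4 ≡ 1  ← first divisor giving 1
The order is 12.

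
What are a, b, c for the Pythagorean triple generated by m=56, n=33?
(2047, 3696, 4225)

Euclid's formula: a = m² - n², b = 2mn, c = m² + n²
m = 56, n = 33
a = 56² - 33² = 3136 - 1089 = 2047
b = 2 × 56 × 33 = 3696
c = 56² + 33² = 3136 + 1089 = 4225
Verification: 2047² + 3696² = 4190209 + 13660416 = 17850625 = 4225² ✓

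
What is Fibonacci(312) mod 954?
810

Matrix identity: Q^n = [[F_(n+1), F_n], [F_n, F_(n-1)]] with Q = [[1,1],[1,0]].
n = 312 = 100111000₂. Square-and-multiply, entries mod 954:
Q^1 = [[1,1],[1,0]]
Q^2 = (Q^1)² = [[2,1],[1,1]]
Q^4 = (Q^2)² = [[5,3],[3,2]]
Q^9 = (Q^4)²·Q = [[55,34],[34,21]]
Q^19 = (Q^9)²·Q = [[87,365],[365,676]]
Q^39 = (Q^19)²·Q = [[483,556],[556,881]]
Q^78 = (Q^39)² = [[553,908],[908,599]]
Q^156 = (Q^78)² = [[737,432],[432,305]]
Q^312 = (Q^156)² = [[937,810],[810,127]]
F_312 mod 954 = Q^312[0][1] = 810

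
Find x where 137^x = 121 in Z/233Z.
66

Baby-step giant-step with step n = ⌈√233⌉ = 16.
Baby steps 137^j mod 233 (j:value) for j=0..15: 0:1, 1:137, 2:129, 3:198, 4:98, 5:145, 6:60, 7:65, 8:51, 9:230, 10:55, 11:79, 12:105, 13:172, 14:31, 15:53.
Giant-step multiplier: 137^(-16) ≡ 137^(232-16) = 137^216 ≡ 92 (mod 233).
Giant steps γ_i = 121·92^i mod 233: γ_0=121, γ_1=181, γ_2=109, γ_3=9, γ_4=129 (in table at j=2).
x = i·n + j = 4·16 + 2 = 66.
Check: 137^66 ≡ 121 (mod 233).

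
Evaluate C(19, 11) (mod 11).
1

Using Lucas' theorem:
Write n=19 and k=11 in base 11:
n in base 11: [1, 8]
k in base 11: [1, 0]
C(19,11) mod 11 = ∏ C(n_i, k_i) mod 11
Digit binomials (mod 11): C(1,1) = 1; C(8,0) = 1
Product: 1 × 1 = 1 ≡ 1 (mod 11)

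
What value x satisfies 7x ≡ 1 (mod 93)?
40

gcd(7, 93) = 1, so the inverse exists.
Extended Euclidean algorithm on (93, 7):
93 = 13 × 7 + 2  ⟹  2 = (1)·93 + (-13)·7
7 = 3 × 2 + 1  ⟹  1 = (-3)·93 + (40)·7
So (40)·7 ≡ 1 (mod 93), i.e. 7^(-1) ≡ 40 (mod 93).
Check: 7 × 40 = 280 ≡ 1 (mod 93)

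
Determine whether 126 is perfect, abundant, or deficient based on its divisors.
abundant

Proper divisors of 126: sum = 1 + 2 + 3 + 6 + 7 + 9 + 14 + 18 + 21 + 42 + 63 = 186
Since 186 > 126, 126 is abundant.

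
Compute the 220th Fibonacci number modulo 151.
121

Matrix identity: Q^n = [[F_(n+1), F_n], [F_n, F_(n-1)]] with Q = [[1,1],[1,0]].
n = 220 = 11011100₂. Square-and-multiply, entries mod 151:
Q^1 = [[1,1],[1,0]]
Q^3 = (Q^1)²·Q = [[3,2],[2,1]]
Q^6 = (Q^3)² = [[13,8],[8,5]]
Q^13 = (Q^6)²·Q = [[75,82],[82,144]]
Q^27 = (Q^13)²·Q = [[107,118],[118,140]]
Q^55 = (Q^27)²·Q = [[8,5],[5,3]]
Q^110 = (Q^55)² = [[89,55],[55,34]]
Q^220 = (Q^110)² = [[74,121],[121,104]]
F_220 mod 151 = Q^220[0][1] = 121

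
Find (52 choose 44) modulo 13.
0

Using Lucas' theorem:
Write n=52 and k=44 in base 13:
n in base 13: [4, 0]
k in base 13: [3, 5]
C(52,44) mod 13 = ∏ C(n_i, k_i) mod 13
Digit binomials (mod 13): C(4,3) = 4; C(0,5) = 0 (k_i > n_i)
Product: 4 × 0 = 0 ≡ 0 (mod 13)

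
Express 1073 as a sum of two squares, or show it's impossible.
7² + 32² (a=7, b=32)

Factorization: 1073 = 29 × 37
By Fermat: n is sum of two squares iff every prime p ≡ 3 (mod 4) appears to even power.
All primes ≡ 3 (mod 4) appear to even power.
Search a = 0, 1, 2, … for 1073 - a² a perfect square: first hit at a = 7: 1073 - 49 = 1024 = 32².
1073 = 7² + 32² = 49 + 1024 ✓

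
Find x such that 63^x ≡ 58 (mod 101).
36

Baby-step giant-step with step n = ⌈√101⌉ = 11.
Baby steps 63^j mod 101 (j:value) for j=0..10: 0:1, 1:63, 2:30, 3:72, 4:92, 5:39, 6:33, 7:59, 8:81, 9:53, 10:6.
Giant-step multiplier: 63^(-11) ≡ 63^(100-11) = 63^89 ≡ 66 (mod 101).
Giant steps γ_i = 58·66^i mod 101: γ_0=58, γ_1=91, γ_2=47, γ_3=72 (in table at j=3).
x = i·n + j = 3·11 + 3 = 36.
Check: 63^36 ≡ 58 (mod 101).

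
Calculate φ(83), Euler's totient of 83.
82

83 = 83
φ(n) = n × ∏(1 - 1/p) for each prime p dividing n
φ(83) = 83 × (1 - 1/83) = 82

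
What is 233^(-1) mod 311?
307

gcd(233, 311) = 1, so the inverse exists.
Extended Euclidean algorithm on (311, 233):
311 = 1 × 233 + 78  ⟹  78 = (1)·311 + (-1)·233
233 = 2 × 78 + 77  ⟹  77 = (-2)·311 + (3)·233
78 = 1 × 77 + 1  ⟹  1 = (3)·311 + (-4)·233
So (-4)·233 ≡ 1 (mod 311), i.e. 233^(-1) ≡ -4 ≡ 307 (mod 311).
Check: 233 × 307 = 71531 ≡ 1 (mod 311)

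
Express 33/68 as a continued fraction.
[0; 2, 16, 2]

Euclidean algorithm steps:
33 = 0 × 68 + 33
68 = 2 × 33 + 2
33 = 16 × 2 + 1
2 = 2 × 1 + 0
Continued fraction: [0; 2, 16, 2]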